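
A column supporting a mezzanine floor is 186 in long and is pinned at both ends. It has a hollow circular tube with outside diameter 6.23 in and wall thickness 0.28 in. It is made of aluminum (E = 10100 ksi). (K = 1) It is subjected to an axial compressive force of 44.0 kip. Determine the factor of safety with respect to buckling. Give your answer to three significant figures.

Inner diameter d_i = 6.23 − 2×0.28 = 5.670 in
I = π(d_o⁴ − d_i⁴)/64 = π(6.23⁴ − 5.670⁴)/64 = 23.21 in⁴
Effective length L_e = K·L = 1 × 186 = 186.0 in
P_cr = π²EI / L_e² = π² × 10100×10³ × 23.21 / 186.0² = 6.688×10^4 lb
Factor of safety n = P_cr / P = 66.884 / 44.0 = 1.52

n ≈ 1.52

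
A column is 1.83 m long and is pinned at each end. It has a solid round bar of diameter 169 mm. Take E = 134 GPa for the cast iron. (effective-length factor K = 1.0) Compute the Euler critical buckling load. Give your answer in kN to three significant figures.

P_cr ≈ 15800 kN

I = πd⁴/64 = π×169⁴/64 = 4.004×10^7 mm⁴
I = 4.004×10^7 mm⁴ = 4.004×10^-5 m⁴
Effective length L_e = K·L = 1 × 1.83 = 1.830 m
P_cr = π²EI / L_e² = π² × 134×10⁹ × 4.004×10^-5 / 1.830² = 1.581×10^7 N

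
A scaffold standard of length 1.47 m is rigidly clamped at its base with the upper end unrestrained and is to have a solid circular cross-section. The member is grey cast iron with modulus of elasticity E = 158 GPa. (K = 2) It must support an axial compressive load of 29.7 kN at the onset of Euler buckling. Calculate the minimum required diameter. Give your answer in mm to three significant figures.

L_e = K·L = 2 × 1.47 = 2.940 m
Required I = P_cr·L_e²/(π²E) = 2.970×10^4 × 2.940² / (π² × 1.58×10^11) = 1.646×10^-7 m⁴
I_req = 1.646×10^5 mm⁴
Solid circle: I = πd⁴/64  ⇒  d = (64I/π)^(1/4) = (64×1.646×10^5/π)^(1/4) = 42.8 mm

d ≈ 42.8 mm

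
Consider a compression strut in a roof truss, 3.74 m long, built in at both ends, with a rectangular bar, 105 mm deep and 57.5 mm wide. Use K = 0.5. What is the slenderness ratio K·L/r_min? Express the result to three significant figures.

λ ≈ 113

Buckling occurs about the weak axis: I_min = h·b³/12 with b = 57.5 mm (the shorter side).
I_min = 105×57.5³/12 = 1.663×10^6 mm⁴
A = 6.037×10^3 mm²;  r_min = √(I/A) = √(1.663×10^6/6.037×10^3) = 16.60 mm
L_e = K·L = 0.5 × 3.74 m = 1.870 m = 1870.0 mm
λ = L_e / r_min = 1870.0 / 16.60 = 113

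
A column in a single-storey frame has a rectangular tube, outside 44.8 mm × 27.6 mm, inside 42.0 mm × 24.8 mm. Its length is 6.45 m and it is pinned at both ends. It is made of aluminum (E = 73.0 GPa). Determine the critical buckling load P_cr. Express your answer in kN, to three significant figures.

P_cr ≈ 0.435 kN

Weak-axis I_min = (h_o·b_o³ − h_i·b_i³)/12 with b_o = 27.6, b_i = 24.80 mm (shorter outer/inner sides).
I_min = (44.8×27.6³ − 42.00×24.80³)/12 = 2.511×10^4 mm⁴
I = 2.511×10^4 mm⁴ = 2.511×10^-8 m⁴
Effective length L_e = K·L = 1 × 6.45 = 6.450 m
P_cr = π²EI / L_e² = π² × 73.0×10⁹ × 2.511×10^-8 / 6.450² = 434.8 N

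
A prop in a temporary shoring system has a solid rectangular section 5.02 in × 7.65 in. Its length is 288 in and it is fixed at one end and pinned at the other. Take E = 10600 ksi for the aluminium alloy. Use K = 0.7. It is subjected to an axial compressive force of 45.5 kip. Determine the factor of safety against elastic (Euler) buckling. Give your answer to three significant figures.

n ≈ 4.56

Buckling occurs about the weak axis: I_min = h·b³/12 with b = 5.02 in (the shorter side).
I_min = 7.65×5.02³/12 = 80.65 in⁴
Effective length L_e = K·L = 0.7 × 288 = 201.6 in
P_cr = π²EI / L_e² = π² × 10600×10³ × 80.65 / 201.6² = 2.076×10^5 lb
Factor of safety n = P_cr / P = 207.59 / 45.5 = 4.56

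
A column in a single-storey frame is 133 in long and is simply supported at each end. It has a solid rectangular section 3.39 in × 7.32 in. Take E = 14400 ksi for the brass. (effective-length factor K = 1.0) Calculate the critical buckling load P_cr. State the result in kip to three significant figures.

Buckling occurs about the weak axis: I_min = h·b³/12 with b = 3.39 in (the shorter side).
I_min = 7.32×3.39³/12 = 23.76 in⁴
Effective length L_e = K·L = 1 × 133 = 133.0 in
P_cr = π²EI / L_e² = π² × 14400×10³ × 23.76 / 133.0² = 1.909×10^5 lb

P_cr ≈ 191 kip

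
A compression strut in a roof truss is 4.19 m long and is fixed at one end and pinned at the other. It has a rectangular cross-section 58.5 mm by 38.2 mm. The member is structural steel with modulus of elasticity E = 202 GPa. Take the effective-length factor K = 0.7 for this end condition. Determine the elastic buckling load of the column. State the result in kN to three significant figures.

P_cr ≈ 63.0 kN

Buckling occurs about the weak axis: I_min = h·b³/12 with b = 38.2 mm (the shorter side).
I_min = 58.5×38.2³/12 = 2.717×10^5 mm⁴
I = 2.717×10^5 mm⁴ = 2.717×10^-7 m⁴
Effective length L_e = K·L = 0.7 × 4.19 = 2.933 m
P_cr = π²EI / L_e² = π² × 202×10⁹ × 2.717×10^-7 / 2.933² = 6.298×10^4 N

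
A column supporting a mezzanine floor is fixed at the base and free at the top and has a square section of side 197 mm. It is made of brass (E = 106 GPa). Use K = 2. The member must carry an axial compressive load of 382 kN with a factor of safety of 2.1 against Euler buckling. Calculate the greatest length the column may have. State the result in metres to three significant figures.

L_max ≈ 6.40 m

I = a⁴/12 = 197⁴/12 = 1.255×10^8 mm⁴
I = 1.255×10^-4 m⁴
Required critical load P_cr = n·P = 2.1 × 382 = 802.2 kN = 8.022×10^5 N
From P_cr = π²EI/(K·L)²:  L = (1/K)·√(π²EI/P_cr) = (1/2)·√(π²×1.06×10^11×1.255×10^-4/8.022×10^5)
L = 6.40 m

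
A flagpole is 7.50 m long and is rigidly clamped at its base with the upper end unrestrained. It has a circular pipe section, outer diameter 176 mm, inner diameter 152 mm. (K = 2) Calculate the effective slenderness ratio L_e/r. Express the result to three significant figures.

λ ≈ 258

d_o = 176 mm, d_i = 152 mm
I = π(d_o⁴ − d_i⁴)/64 = π(176⁴ − 152.0⁴)/64 = 2.090×10^7 mm⁴
A = 6.183×10^3 mm²;  r_min = √(I/A) = √(2.090×10^7/6.183×10^3) = 58.14 mm
L_e = K·L = 2 × 7.50 m = 15.00 m = 15000 mm
λ = L_e / r_min = 15000 / 58.14 = 258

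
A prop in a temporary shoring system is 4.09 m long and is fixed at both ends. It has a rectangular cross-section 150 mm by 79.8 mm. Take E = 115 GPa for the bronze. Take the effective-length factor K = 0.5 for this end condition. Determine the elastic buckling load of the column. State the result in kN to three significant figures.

Buckling occurs about the weak axis: I_min = h·b³/12 with b = 79.8 mm (the shorter side).
I_min = 150×79.8³/12 = 6.352×10^6 mm⁴
I = 6.352×10^6 mm⁴ = 6.352×10^-6 m⁴
Effective length L_e = K·L = 0.5 × 4.09 = 2.045 m
P_cr = π²EI / L_e² = π² × 115×10⁹ × 6.352×10^-6 / 2.045² = 1.724×10^6 N

P_cr ≈ 1720 kN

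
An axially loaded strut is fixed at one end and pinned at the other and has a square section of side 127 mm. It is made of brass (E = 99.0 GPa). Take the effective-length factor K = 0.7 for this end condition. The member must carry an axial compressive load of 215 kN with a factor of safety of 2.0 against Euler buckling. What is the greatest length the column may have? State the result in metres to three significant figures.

L_max ≈ 10.0 m

I = a⁴/12 = 127⁴/12 = 2.168×10^7 mm⁴
I = 2.168×10^-5 m⁴
Required critical load P_cr = n·P = 2.0 × 215 = 430.0 kN = 4.300×10^5 N
From P_cr = π²EI/(K·L)²:  L = (1/K)·√(π²EI/P_cr) = (1/0.7)·√(π²×9.90×10^10×2.168×10^-5/4.300×10^5)
L = 10.0 m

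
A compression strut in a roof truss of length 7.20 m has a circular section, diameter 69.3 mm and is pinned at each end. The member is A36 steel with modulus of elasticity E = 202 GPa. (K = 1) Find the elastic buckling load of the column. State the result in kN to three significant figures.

I = πd⁴/64 = π×69.3⁴/64 = 1.132×10^6 mm⁴
I = 1.132×10^6 mm⁴ = 1.132×10^-6 m⁴
Effective length L_e = K·L = 1 × 7.20 = 7.200 m
P_cr = π²EI / L_e² = π² × 202×10⁹ × 1.132×10^-6 / 7.200² = 4.354×10^4 N

P_cr ≈ 43.5 kN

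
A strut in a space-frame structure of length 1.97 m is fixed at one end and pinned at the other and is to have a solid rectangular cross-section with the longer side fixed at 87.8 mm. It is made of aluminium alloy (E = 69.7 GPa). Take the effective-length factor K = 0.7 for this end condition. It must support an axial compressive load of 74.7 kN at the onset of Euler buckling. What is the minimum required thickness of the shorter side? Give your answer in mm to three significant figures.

b ≈ 30.4 mm

L_e = K·L = 0.7 × 1.97 = 1.379 m
Required I = P_cr·L_e²/(π²E) = 7.470×10^4 × 1.379² / (π² × 6.97×10^10) = 2.065×10^-7 m⁴
I_req = 2.065×10^5 mm⁴
Rectangle, weak axis: I_min = h·b³/12 with h = 87.8 mm fixed  ⇒  b = (12I/h)^(1/3) = 30.4 mm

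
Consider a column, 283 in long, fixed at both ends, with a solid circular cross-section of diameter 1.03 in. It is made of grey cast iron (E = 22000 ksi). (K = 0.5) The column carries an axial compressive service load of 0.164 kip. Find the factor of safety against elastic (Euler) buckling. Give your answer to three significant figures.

I = πd⁴/64 = π×1.03⁴/64 = 5.525×10^-2 in⁴
Effective length L_e = K·L = 0.5 × 283 = 141.5 in
P_cr = π²EI / L_e² = π² × 22000×10³ × 5.525×10^-2 / 141.5² = 599.1 lb
Factor of safety n = P_cr / P = 0.59914 / 0.164 = 3.65

n ≈ 3.65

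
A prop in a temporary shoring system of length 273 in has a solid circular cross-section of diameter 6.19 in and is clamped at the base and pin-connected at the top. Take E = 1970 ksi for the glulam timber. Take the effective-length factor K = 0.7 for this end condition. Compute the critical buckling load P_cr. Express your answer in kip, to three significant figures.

P_cr ≈ 38.4 kip

I = πd⁴/64 = π×6.19⁴/64 = 72.07 in⁴
Effective length L_e = K·L = 0.7 × 273 = 191.1 in
P_cr = π²EI / L_e² = π² × 1970×10³ × 72.07 / 191.1² = 3.837×10^4 lb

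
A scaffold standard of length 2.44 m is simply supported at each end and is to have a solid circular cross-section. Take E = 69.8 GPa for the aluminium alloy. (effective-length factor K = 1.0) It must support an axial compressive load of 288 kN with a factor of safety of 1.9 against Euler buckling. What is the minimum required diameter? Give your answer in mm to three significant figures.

Required P_cr = n·P = 1.9 × 288 = 547.2 kN
L_e = K·L = 1 × 2.44 = 2.440 m
Required I = P_cr·L_e²/(π²E) = 5.472×10^5 × 2.440² / (π² × 6.98×10^10) = 4.729×10^-6 m⁴
I_req = 4.729×10^6 mm⁴
Solid circle: I = πd⁴/64  ⇒  d = (64I/π)^(1/4) = (64×4.729×10^6/π)^(1/4) = 99.1 mm

d ≈ 99.1 mm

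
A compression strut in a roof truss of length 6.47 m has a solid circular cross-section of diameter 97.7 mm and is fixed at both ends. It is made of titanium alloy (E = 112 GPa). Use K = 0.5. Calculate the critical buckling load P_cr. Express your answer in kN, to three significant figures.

P_cr ≈ 472 kN

I = πd⁴/64 = π×97.7⁴/64 = 4.472×10^6 mm⁴
I = 4.472×10^6 mm⁴ = 4.472×10^-6 m⁴
Effective length L_e = K·L = 0.5 × 6.47 = 3.235 m
P_cr = π²EI / L_e² = π² × 112×10⁹ × 4.472×10^-6 / 3.235² = 4.724×10^5 N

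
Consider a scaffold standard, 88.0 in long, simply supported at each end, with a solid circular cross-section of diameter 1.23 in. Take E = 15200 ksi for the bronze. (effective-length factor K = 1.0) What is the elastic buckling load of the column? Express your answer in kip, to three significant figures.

P_cr ≈ 2.18 kip

I = πd⁴/64 = π×1.23⁴/64 = 0.1124 in⁴
Effective length L_e = K·L = 1 × 88.0 = 88.00 in
P_cr = π²EI / L_e² = π² × 15200×10³ × 0.1124 / 88.00² = 2.177×10^3 lb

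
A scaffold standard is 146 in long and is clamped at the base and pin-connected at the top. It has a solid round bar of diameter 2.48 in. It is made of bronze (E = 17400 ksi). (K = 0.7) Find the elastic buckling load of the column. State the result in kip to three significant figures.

I = πd⁴/64 = π×2.48⁴/64 = 1.857 in⁴
Effective length L_e = K·L = 0.7 × 146 = 102.2 in
P_cr = π²EI / L_e² = π² × 17400×10³ × 1.857 / 102.2² = 3.053×10^4 lb

P_cr ≈ 30.5 kip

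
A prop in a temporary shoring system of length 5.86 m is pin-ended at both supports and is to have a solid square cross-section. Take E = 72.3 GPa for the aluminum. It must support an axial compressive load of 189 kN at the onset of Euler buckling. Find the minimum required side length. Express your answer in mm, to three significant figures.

a ≈ 102 mm

L_e = K·L = 1 × 5.86 = 5.860 m
Required I = P_cr·L_e²/(π²E) = 1.890×10^5 × 5.860² / (π² × 7.23×10^10) = 9.095×10^-6 m⁴
I_req = 9.095×10^6 mm⁴
Solid square: I = a⁴/12  ⇒  a = (12I)^(1/4) = (12×9.095×10^6)^(1/4) = 102 mm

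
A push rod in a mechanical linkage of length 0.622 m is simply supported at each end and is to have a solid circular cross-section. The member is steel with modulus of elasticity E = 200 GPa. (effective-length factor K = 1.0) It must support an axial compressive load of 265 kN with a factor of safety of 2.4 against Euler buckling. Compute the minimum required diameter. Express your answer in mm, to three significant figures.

d ≈ 39.9 mm

Required P_cr = n·P = 2.4 × 265 = 636.0 kN
L_e = K·L = 1 × 0.622 = 0.6220 m
Required I = P_cr·L_e²/(π²E) = 6.360×10^5 × 0.6220² / (π² × 2.00×10^11) = 1.247×10^-7 m⁴
I_req = 1.247×10^5 mm⁴
Solid circle: I = πd⁴/64  ⇒  d = (64I/π)^(1/4) = (64×1.247×10^5/π)^(1/4) = 39.9 mm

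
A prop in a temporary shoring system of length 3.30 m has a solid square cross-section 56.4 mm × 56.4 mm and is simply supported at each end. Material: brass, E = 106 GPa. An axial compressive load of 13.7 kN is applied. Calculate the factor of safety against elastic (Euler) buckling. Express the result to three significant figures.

n ≈ 5.91

I = a⁴/12 = 56.4⁴/12 = 8.432×10^5 mm⁴
I = 8.432×10^5 mm⁴ = 8.432×10^-7 m⁴
Effective length L_e = K·L = 1 × 3.30 = 3.300 m
P_cr = π²EI / L_e² = π² × 106×10⁹ × 8.432×10^-7 / 3.300² = 8.101×10^4 N
Factor of safety n = P_cr / P = 81.005 / 13.7 = 5.91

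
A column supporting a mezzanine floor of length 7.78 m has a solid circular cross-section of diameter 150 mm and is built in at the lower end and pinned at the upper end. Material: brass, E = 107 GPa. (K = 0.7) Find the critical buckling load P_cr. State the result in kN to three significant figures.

I = πd⁴/64 = π×150⁴/64 = 2.485×10^7 mm⁴
I = 2.485×10^7 mm⁴ = 2.485×10^-5 m⁴
Effective length L_e = K·L = 0.7 × 7.78 = 5.446 m
P_cr = π²EI / L_e² = π² × 107×10⁹ × 2.485×10^-5 / 5.446² = 8.848×10^5 N

P_cr ≈ 885 kN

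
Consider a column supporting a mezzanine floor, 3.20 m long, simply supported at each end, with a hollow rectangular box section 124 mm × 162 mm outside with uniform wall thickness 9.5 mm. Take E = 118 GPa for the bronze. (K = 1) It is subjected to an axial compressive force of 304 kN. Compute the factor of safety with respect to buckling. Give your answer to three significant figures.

Inner dimensions: h_i = 162 − 2×9.5 = 143.0 mm, b_i = 124 − 2×9.5 = 105.0 mm
Weak-axis I_min = (h_o·b_o³ − h_i·b_i³)/12 with b_o = 124, b_i = 105.0 mm (shorter outer/inner sides).
I_min = (162×124³ − 143.0×105.0³)/12 = 1.194×10^7 mm⁴
I = 1.194×10^7 mm⁴ = 1.194×10^-5 m⁴
Effective length L_e = K·L = 1 × 3.20 = 3.200 m
P_cr = π²EI / L_e² = π² × 118×10⁹ × 1.194×10^-5 / 3.200² = 1.358×10^6 N
Factor of safety n = P_cr / P = 1358.5 / 304 = 4.47

n ≈ 4.47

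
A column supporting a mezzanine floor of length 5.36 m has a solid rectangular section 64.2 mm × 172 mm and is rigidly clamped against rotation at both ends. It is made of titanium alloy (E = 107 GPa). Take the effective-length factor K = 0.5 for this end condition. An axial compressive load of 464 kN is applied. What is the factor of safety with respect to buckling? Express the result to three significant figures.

n ≈ 1.20

Buckling occurs about the weak axis: I_min = h·b³/12 with b = 64.2 mm (the shorter side).
I_min = 172×64.2³/12 = 3.793×10^6 mm⁴
I = 3.793×10^6 mm⁴ = 3.793×10^-6 m⁴
Effective length L_e = K·L = 0.5 × 5.36 = 2.680 m
P_cr = π²EI / L_e² = π² × 107×10⁹ × 3.793×10^-6 / 2.680² = 5.577×10^5 N
Factor of safety n = P_cr / P = 557.66 / 464 = 1.20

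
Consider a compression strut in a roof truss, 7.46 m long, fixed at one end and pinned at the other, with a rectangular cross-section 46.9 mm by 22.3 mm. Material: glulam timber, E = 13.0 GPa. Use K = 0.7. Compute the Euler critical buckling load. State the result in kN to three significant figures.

Buckling occurs about the weak axis: I_min = h·b³/12 with b = 22.3 mm (the shorter side).
I_min = 46.9×22.3³/12 = 4.334×10^4 mm⁴
I = 4.334×10^4 mm⁴ = 4.334×10^-8 m⁴
Effective length L_e = K·L = 0.7 × 7.46 = 5.222 m
P_cr = π²EI / L_e² = π² × 13.0×10⁹ × 4.334×10^-8 / 5.222² = 203.9 N

P_cr ≈ 0.204 kN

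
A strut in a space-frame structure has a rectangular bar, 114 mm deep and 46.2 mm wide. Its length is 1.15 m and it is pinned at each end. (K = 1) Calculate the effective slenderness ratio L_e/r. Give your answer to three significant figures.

λ ≈ 86.2

Buckling occurs about the weak axis: I_min = h·b³/12 with b = 46.2 mm (the shorter side).
I_min = 114×46.2³/12 = 9.368×10^5 mm⁴
A = 5.267×10^3 mm²;  r_min = √(I/A) = √(9.368×10^5/5.267×10^3) = 13.34 mm
L_e = K·L = 1 × 1.15 m = 1.150 m = 1150.0 mm
λ = L_e / r_min = 1150.0 / 13.34 = 86.2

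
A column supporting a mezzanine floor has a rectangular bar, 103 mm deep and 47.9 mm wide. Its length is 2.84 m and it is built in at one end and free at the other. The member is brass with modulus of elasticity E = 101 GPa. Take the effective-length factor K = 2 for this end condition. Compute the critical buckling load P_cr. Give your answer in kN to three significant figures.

Buckling occurs about the weak axis: I_min = h·b³/12 with b = 47.9 mm (the shorter side).
I_min = 103×47.9³/12 = 9.433×10^5 mm⁴
I = 9.433×10^5 mm⁴ = 9.433×10^-7 m⁴
Effective length L_e = K·L = 2 × 2.84 = 5.680 m
P_cr = π²EI / L_e² = π² × 101×10⁹ × 9.433×10^-7 / 5.680² = 2.915×10^4 N

P_cr ≈ 29.1 kN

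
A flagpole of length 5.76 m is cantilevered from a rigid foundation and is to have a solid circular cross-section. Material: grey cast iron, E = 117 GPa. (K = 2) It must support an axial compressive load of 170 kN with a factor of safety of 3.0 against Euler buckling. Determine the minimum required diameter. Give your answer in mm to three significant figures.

Required P_cr = n·P = 3.0 × 170 = 510.0 kN
L_e = K·L = 2 × 5.76 = 11.52 m
Required I = P_cr·L_e²/(π²E) = 5.100×10^5 × 11.52² / (π² × 1.17×10^11) = 5.861×10^-5 m⁴
I_req = 5.861×10^7 mm⁴
Solid circle: I = πd⁴/64  ⇒  d = (64I/π)^(1/4) = (64×5.861×10^7/π)^(1/4) = 186 mm

d ≈ 186 mm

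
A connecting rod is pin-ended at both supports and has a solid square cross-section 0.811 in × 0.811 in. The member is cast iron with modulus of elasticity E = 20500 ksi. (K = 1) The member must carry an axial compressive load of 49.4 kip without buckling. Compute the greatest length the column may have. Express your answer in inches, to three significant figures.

L_max ≈ 12.2 in

I = a⁴/12 = 0.811⁴/12 = 3.605×10^-2 in⁴
At the buckling limit P_cr = P = 4.940×10^4 lb
From P_cr = π²EI/(K·L)²:  L = (1/K)·√(π²EI/P_cr) = (1/1)·√(π²×2.05×10^7×3.605×10^-2/4.940×10^4)
L = 12.2 in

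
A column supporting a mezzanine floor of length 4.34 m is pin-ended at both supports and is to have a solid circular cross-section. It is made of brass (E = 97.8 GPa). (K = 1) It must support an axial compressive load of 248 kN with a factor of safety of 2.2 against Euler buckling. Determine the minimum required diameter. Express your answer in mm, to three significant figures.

Required P_cr = n·P = 2.2 × 248 = 545.6 kN
L_e = K·L = 1 × 4.34 = 4.340 m
Required I = P_cr·L_e²/(π²E) = 5.456×10^5 × 4.340² / (π² × 9.78×10^10) = 1.065×10^-5 m⁴
I_req = 1.065×10^7 mm⁴
Solid circle: I = πd⁴/64  ⇒  d = (64I/π)^(1/4) = (64×1.065×10^7/π)^(1/4) = 121 mm

d ≈ 121 mm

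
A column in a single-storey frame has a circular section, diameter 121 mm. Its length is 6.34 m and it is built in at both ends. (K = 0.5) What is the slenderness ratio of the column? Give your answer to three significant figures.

For a solid circle r = d/4 = 121/4 = 30.25 mm
L_e = K·L = 0.5 × 6.34 m = 3.170 m = 3170.0 mm
λ = L_e / r_min = 3170.0 / 30.25 = 105

λ ≈ 105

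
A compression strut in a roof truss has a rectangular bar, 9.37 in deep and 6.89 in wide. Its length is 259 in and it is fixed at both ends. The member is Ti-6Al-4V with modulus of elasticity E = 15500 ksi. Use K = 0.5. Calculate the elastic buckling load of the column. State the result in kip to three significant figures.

P_cr ≈ 2330 kip

Buckling occurs about the weak axis: I_min = h·b³/12 with b = 6.89 in (the shorter side).
I_min = 9.37×6.89³/12 = 255.4 in⁴
Effective length L_e = K·L = 0.5 × 259 = 129.5 in
P_cr = π²EI / L_e² = π² × 15500×10³ × 255.4 / 129.5² = 2.330×10^6 lb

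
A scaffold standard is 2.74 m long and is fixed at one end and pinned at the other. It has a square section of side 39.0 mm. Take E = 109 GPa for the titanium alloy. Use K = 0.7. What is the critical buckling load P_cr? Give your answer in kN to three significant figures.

P_cr ≈ 56.4 kN

I = a⁴/12 = 39.0⁴/12 = 1.928×10^5 mm⁴
I = 1.928×10^5 mm⁴ = 1.928×10^-7 m⁴
Effective length L_e = K·L = 0.7 × 2.74 = 1.918 m
P_cr = π²EI / L_e² = π² × 109×10⁹ × 1.928×10^-7 / 1.918² = 5.638×10^4 N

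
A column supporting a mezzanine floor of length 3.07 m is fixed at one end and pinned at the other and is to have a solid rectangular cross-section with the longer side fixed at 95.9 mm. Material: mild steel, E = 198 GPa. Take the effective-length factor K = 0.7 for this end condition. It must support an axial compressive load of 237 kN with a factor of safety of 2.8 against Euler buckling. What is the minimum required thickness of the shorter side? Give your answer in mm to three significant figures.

b ≈ 58.1 mm

Required P_cr = n·P = 2.8 × 237 = 663.6 kN
L_e = K·L = 0.7 × 3.07 = 2.149 m
Required I = P_cr·L_e²/(π²E) = 6.636×10^5 × 2.149² / (π² × 1.98×10^11) = 1.568×10^-6 m⁴
I_req = 1.568×10^6 mm⁴
Rectangle, weak axis: I_min = h·b³/12 with h = 95.9 mm fixed  ⇒  b = (12I/h)^(1/3) = 58.1 mm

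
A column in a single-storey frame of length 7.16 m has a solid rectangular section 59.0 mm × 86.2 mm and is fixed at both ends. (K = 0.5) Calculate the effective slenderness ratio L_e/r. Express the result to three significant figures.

λ ≈ 210

Buckling occurs about the weak axis: I_min = h·b³/12 with b = 59.0 mm (the shorter side).
I_min = 86.2×59.0³/12 = 1.475×10^6 mm⁴
A = 5.086×10^3 mm²;  r_min = √(I/A) = √(1.475×10^6/5.086×10^3) = 17.03 mm
L_e = K·L = 0.5 × 7.16 m = 3.580 m = 3580.0 mm
λ = L_e / r_min = 3580.0 / 17.03 = 210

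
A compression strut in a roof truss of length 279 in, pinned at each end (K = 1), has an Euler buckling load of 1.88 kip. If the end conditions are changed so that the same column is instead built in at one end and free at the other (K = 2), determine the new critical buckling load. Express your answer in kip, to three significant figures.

P_cr ∝ 1/K², so P_cr,new = P_cr,old × (K_old/K_new)² = 1.88 × (1/2)²
= 1.88 × 0.2500 = 0.470 kip

P_cr ≈ 0.470 kip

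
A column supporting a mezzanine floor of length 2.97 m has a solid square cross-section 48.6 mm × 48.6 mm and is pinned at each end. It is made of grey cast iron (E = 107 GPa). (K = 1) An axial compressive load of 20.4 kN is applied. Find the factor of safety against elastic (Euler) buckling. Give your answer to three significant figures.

I = a⁴/12 = 48.6⁴/12 = 4.649×10^5 mm⁴
I = 4.649×10^5 mm⁴ = 4.649×10^-7 m⁴
Effective length L_e = K·L = 1 × 2.97 = 2.970 m
P_cr = π²EI / L_e² = π² × 107×10⁹ × 4.649×10^-7 / 2.970² = 5.566×10^4 N
Factor of safety n = P_cr / P = 55.659 / 20.4 = 2.73

n ≈ 2.73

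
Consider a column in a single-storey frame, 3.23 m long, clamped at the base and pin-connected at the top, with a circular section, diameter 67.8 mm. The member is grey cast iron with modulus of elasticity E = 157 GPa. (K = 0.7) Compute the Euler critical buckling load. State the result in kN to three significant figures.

I = πd⁴/64 = π×67.8⁴/64 = 1.037×10^6 mm⁴
I = 1.037×10^6 mm⁴ = 1.037×10^-6 m⁴
Effective length L_e = K·L = 0.7 × 3.23 = 2.261 m
P_cr = π²EI / L_e² = π² × 157×10⁹ × 1.037×10^-6 / 2.261² = 3.144×10^5 N

P_cr ≈ 314 kN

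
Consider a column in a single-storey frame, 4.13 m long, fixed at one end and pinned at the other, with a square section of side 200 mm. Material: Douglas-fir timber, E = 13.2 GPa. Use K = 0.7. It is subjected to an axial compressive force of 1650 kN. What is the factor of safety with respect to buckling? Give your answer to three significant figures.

I = a⁴/12 = 200⁴/12 = 1.333×10^8 mm⁴
I = 1.333×10^8 mm⁴ = 1.333×10^-4 m⁴
Effective length L_e = K·L = 0.7 × 4.13 = 2.891 m
P_cr = π²EI / L_e² = π² × 13.2×10⁹ × 1.333×10^-4 / 2.891² = 2.078×10^6 N
Factor of safety n = P_cr / P = 2078.3 / 1650 = 1.26

n ≈ 1.26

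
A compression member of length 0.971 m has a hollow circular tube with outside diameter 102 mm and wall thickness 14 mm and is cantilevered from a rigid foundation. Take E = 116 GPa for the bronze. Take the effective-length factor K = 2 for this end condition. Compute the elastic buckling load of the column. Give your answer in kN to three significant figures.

P_cr ≈ 1170 kN

Inner diameter d_i = 102 − 2×14 = 74.00 mm
I = π(d_o⁴ − d_i⁴)/64 = π(102⁴ − 74.00⁴)/64 = 3.841×10^6 mm⁴
I = 3.841×10^6 mm⁴ = 3.841×10^-6 m⁴
Effective length L_e = K·L = 2 × 0.971 = 1.942 m
P_cr = π²EI / L_e² = π² × 116×10⁹ × 3.841×10^-6 / 1.942² = 1.166×10^6 N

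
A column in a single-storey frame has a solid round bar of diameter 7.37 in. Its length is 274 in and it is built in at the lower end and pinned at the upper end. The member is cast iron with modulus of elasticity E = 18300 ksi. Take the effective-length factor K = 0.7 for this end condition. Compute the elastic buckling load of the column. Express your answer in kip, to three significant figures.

P_cr ≈ 711 kip

I = πd⁴/64 = π×7.37⁴/64 = 144.8 in⁴
Effective length L_e = K·L = 0.7 × 274 = 191.8 in
P_cr = π²EI / L_e² = π² × 18300×10³ × 144.8 / 191.8² = 7.110×10^5 lb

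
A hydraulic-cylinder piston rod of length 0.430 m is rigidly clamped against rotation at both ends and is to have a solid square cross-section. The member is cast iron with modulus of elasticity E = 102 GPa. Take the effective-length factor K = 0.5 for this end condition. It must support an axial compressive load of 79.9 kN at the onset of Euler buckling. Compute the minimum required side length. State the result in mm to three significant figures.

L_e = K·L = 0.5 × 0.430 = 0.2150 m
Required I = P_cr·L_e²/(π²E) = 7.990×10^4 × 0.2150² / (π² × 1.02×10^11) = 3.669×10^-9 m⁴
I_req = 3.669×10^3 mm⁴
Solid square: I = a⁴/12  ⇒  a = (12I)^(1/4) = (12×3.669×10^3)^(1/4) = 14.5 mm

a ≈ 14.5 mm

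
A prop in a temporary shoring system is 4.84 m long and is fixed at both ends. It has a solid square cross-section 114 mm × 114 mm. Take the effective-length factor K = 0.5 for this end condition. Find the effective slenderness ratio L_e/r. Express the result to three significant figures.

For a square r = a/√12 = 114/√12 = 32.91 mm
L_e = K·L = 0.5 × 4.84 m = 2.420 m = 2420.0 mm
λ = L_e / r_min = 2420.0 / 32.91 = 73.5

λ ≈ 73.5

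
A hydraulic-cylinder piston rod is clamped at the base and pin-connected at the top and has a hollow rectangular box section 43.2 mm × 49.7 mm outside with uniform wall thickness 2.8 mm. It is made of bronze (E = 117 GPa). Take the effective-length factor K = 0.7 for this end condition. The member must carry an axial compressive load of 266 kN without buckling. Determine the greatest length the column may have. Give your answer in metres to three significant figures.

Inner dimensions: h_i = 49.7 − 2×2.8 = 44.10 mm, b_i = 43.2 − 2×2.8 = 37.60 mm
Weak-axis I_min = (h_o·b_o³ − h_i·b_i³)/12 with b_o = 43.2, b_i = 37.60 mm (shorter outer/inner sides).
I_min = (49.7×43.2³ − 44.10×37.60³)/12 = 1.386×10^5 mm⁴
I = 1.386×10^-7 m⁴
At the buckling limit P_cr = P = 2.660×10^5 N
From P_cr = π²EI/(K·L)²:  L = (1/K)·√(π²EI/P_cr) = (1/0.7)·√(π²×1.17×10^11×1.386×10^-7/2.660×10^5)
L = 1.11 m

L_max ≈ 1.11 m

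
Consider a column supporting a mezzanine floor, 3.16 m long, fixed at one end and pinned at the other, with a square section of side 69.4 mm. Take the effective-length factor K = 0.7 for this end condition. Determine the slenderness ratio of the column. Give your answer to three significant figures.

λ ≈ 110

I = a⁴/12 = 69.4⁴/12 = 1.933×10^6 mm⁴
A = 4.816×10^3 mm²;  r_min = √(I/A) = √(1.933×10^6/4.816×10^3) = 20.03 mm
L_e = K·L = 0.7 × 3.16 m = 2.212 m = 2212.0 mm
λ = L_e / r_min = 2212.0 / 20.03 = 110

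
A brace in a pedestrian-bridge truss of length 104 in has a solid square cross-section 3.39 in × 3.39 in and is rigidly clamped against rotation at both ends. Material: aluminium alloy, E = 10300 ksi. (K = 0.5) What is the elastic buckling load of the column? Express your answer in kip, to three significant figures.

P_cr ≈ 414 kip

I = a⁴/12 = 3.39⁴/12 = 11.01 in⁴
Effective length L_e = K·L = 0.5 × 104 = 52.00 in
P_cr = π²EI / L_e² = π² × 10300×10³ × 11.01 / 52.00² = 4.138×10^5 lb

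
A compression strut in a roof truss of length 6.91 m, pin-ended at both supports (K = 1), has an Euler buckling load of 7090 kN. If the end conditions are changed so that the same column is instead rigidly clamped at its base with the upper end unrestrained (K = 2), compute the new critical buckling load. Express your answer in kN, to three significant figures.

P_cr ∝ 1/K², so P_cr,new = P_cr,old × (K_old/K_new)² = 7090 × (1/2)²
= 7090 × 0.2500 = 1770 kN

P_cr ≈ 1770 kN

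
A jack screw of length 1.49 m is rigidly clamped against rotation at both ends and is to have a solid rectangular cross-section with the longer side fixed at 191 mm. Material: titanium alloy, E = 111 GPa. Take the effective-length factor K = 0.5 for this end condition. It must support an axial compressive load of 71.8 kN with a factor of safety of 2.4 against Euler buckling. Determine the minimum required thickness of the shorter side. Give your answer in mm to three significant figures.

b ≈ 17.6 mm

Required P_cr = n·P = 2.4 × 71.8 = 172.3 kN
L_e = K·L = 0.5 × 1.49 = 0.7450 m
Required I = P_cr·L_e²/(π²E) = 1.723×10^5 × 0.7450² / (π² × 1.11×10^11) = 8.730×10^-8 m⁴
I_req = 8.730×10^4 mm⁴
Rectangle, weak axis: I_min = h·b³/12 with h = 191 mm fixed  ⇒  b = (12I/h)^(1/3) = 17.6 mm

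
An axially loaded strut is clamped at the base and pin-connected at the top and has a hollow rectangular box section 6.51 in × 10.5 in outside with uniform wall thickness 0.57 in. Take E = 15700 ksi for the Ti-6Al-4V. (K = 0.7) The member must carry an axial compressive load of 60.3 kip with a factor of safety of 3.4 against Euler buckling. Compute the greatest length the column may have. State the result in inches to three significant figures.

Inner dimensions: h_i = 10.5 − 2×0.57 = 9.360 in, b_i = 6.51 − 2×0.57 = 5.370 in
Weak-axis I_min = (h_o·b_o³ − h_i·b_i³)/12 with b_o = 6.51, b_i = 5.370 in (shorter outer/inner sides).
I_min = (10.5×6.51³ − 9.360×5.370³)/12 = 120.6 in⁴
Required critical load P_cr = n·P = 3.4 × 60.3 = 205.0 kip = 2.050×10^5 lb
From P_cr = π²EI/(K·L)²:  L = (1/K)·√(π²EI/P_cr) = (1/0.7)·√(π²×1.57×10^7×120.6/2.050×10^5)
L = 431 in

L_max ≈ 431 in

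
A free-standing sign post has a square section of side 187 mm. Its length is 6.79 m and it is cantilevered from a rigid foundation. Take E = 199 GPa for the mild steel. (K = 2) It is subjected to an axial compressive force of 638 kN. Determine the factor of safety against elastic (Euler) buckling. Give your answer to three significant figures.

n ≈ 1.70

I = a⁴/12 = 187⁴/12 = 1.019×10^8 mm⁴
I = 1.019×10^8 mm⁴ = 1.019×10^-4 m⁴
Effective length L_e = K·L = 2 × 6.79 = 13.58 m
P_cr = π²EI / L_e² = π² × 199×10⁹ × 1.019×10^-4 / 13.58² = 1.085×10^6 N
Factor of safety n = P_cr / P = 1085.3 / 638 = 1.70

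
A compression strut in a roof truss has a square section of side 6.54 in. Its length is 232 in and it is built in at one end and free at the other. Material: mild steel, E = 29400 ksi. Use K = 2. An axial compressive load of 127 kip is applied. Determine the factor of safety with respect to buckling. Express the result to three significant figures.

n ≈ 1.62

I = a⁴/12 = 6.54⁴/12 = 152.5 in⁴
Effective length L_e = K·L = 2 × 232 = 464.0 in
P_cr = π²EI / L_e² = π² × 29400×10³ × 152.5 / 464.0² = 2.055×10^5 lb
Factor of safety n = P_cr / P = 205.47 / 127 = 1.62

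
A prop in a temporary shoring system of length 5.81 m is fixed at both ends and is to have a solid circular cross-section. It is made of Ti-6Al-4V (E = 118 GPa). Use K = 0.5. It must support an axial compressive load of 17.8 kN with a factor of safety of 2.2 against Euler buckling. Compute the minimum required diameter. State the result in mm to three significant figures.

Required P_cr = n·P = 2.2 × 17.8 = 39.16 kN
L_e = K·L = 0.5 × 5.81 = 2.905 m
Required I = P_cr·L_e²/(π²E) = 3.916×10^4 × 2.905² / (π² × 1.18×10^11) = 2.838×10^-7 m⁴
I_req = 2.838×10^5 mm⁴
Solid circle: I = πd⁴/64  ⇒  d = (64I/π)^(1/4) = (64×2.838×10^5/π)^(1/4) = 49.0 mm

d ≈ 49.0 mm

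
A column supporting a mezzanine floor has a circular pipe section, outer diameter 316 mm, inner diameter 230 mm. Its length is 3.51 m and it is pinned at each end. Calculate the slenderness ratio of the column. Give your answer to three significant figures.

d_o = 316 mm, d_i = 230 mm
I = π(d_o⁴ − d_i⁴)/64 = π(316⁴ − 230.0⁴)/64 = 3.521×10^8 mm⁴
A = 3.688×10^4 mm²;  r_min = √(I/A) = √(3.521×10^8/3.688×10^4) = 97.71 mm
L_e = K·L = 1 × 3.51 m = 3.510 m = 3510.0 mm
λ = L_e / r_min = 3510.0 / 97.71 = 35.9

λ ≈ 35.9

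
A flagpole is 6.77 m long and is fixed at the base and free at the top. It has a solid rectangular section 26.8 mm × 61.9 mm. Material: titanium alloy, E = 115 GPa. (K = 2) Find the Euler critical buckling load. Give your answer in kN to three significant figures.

Buckling occurs about the weak axis: I_min = h·b³/12 with b = 26.8 mm (the shorter side).
I_min = 61.9×26.8³/12 = 9.929×10^4 mm⁴
I = 9.929×10^4 mm⁴ = 9.929×10^-8 m⁴
Effective length L_e = K·L = 2 × 6.77 = 13.54 m
P_cr = π²EI / L_e² = π² × 115×10⁹ × 9.929×10^-8 / 13.54² = 614.7 N

P_cr ≈ 0.615 kN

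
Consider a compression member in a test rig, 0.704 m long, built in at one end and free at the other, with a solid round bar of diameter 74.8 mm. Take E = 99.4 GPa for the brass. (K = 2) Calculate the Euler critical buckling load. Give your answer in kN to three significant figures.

P_cr ≈ 760 kN

I = πd⁴/64 = π×74.8⁴/64 = 1.537×10^6 mm⁴
I = 1.537×10^6 mm⁴ = 1.537×10^-6 m⁴
Effective length L_e = K·L = 2 × 0.704 = 1.408 m
P_cr = π²EI / L_e² = π² × 99.4×10⁹ × 1.537×10^-6 / 1.408² = 7.604×10^5 N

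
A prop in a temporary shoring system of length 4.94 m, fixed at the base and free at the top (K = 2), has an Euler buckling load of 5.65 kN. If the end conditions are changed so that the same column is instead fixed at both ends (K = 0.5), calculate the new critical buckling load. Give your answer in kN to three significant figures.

P_cr ∝ 1/K², so P_cr,new = P_cr,old × (K_old/K_new)² = 5.65 × (2/0.5)²
= 5.65 × 16.00 = 90.4 kN

P_cr ≈ 90.4 kN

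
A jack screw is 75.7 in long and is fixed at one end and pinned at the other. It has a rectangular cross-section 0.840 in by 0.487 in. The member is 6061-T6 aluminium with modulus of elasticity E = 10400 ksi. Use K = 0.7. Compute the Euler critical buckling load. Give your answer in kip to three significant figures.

P_cr ≈ 0.296 kip

Buckling occurs about the weak axis: I_min = h·b³/12 with b = 0.487 in (the shorter side).
I_min = 0.840×0.487³/12 = 8.085×10^-3 in⁴
Effective length L_e = K·L = 0.7 × 75.7 = 52.99 in
P_cr = π²EI / L_e² = π² × 10400×10³ × 8.085×10^-3 / 52.99² = 295.5 lb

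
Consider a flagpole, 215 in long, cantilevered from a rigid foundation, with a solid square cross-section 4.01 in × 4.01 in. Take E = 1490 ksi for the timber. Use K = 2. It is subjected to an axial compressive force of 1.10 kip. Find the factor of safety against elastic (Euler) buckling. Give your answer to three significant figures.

I = a⁴/12 = 4.01⁴/12 = 21.55 in⁴
Effective length L_e = K·L = 2 × 215 = 430.0 in
P_cr = π²EI / L_e² = π² × 1490×10³ × 21.55 / 430.0² = 1.714×10^3 lb
Factor of safety n = P_cr / P = 1.7137 / 1.10 = 1.56

n ≈ 1.56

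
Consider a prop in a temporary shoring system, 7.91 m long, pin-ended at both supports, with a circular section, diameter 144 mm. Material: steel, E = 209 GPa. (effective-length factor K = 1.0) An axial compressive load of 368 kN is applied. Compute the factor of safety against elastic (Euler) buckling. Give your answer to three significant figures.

n ≈ 1.89

I = πd⁴/64 = π×144⁴/64 = 2.111×10^7 mm⁴
I = 2.111×10^7 mm⁴ = 2.111×10^-5 m⁴
Effective length L_e = K·L = 1 × 7.91 = 7.910 m
P_cr = π²EI / L_e² = π² × 209×10⁹ × 2.111×10^-5 / 7.910² = 6.958×10^5 N
Factor of safety n = P_cr / P = 695.85 / 368 = 1.89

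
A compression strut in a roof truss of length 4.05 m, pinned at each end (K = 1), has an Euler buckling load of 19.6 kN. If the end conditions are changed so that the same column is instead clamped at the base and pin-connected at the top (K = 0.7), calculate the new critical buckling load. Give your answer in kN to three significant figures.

P_cr ∝ 1/K², so P_cr,new = P_cr,old × (K_old/K_new)² = 19.6 × (1/0.7)²
= 19.6 × 2.041 = 40.0 kN

P_cr ≈ 40.0 kN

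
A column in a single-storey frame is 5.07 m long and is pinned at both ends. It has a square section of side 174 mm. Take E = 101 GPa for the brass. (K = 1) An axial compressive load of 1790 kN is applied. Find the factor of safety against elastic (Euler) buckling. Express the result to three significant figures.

n ≈ 1.65

I = a⁴/12 = 174⁴/12 = 7.639×10^7 mm⁴
I = 7.639×10^7 mm⁴ = 7.639×10^-5 m⁴
Effective length L_e = K·L = 1 × 5.07 = 5.070 m
P_cr = π²EI / L_e² = π² × 101×10⁹ × 7.639×10^-5 / 5.070² = 2.962×10^6 N
Factor of safety n = P_cr / P = 2962.2 / 1790 = 1.65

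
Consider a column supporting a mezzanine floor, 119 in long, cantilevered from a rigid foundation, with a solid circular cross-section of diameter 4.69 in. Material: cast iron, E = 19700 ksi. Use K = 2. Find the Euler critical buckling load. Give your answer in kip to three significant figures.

I = πd⁴/64 = π×4.69⁴/64 = 23.75 in⁴
Effective length L_e = K·L = 2 × 119 = 238.0 in
P_cr = π²EI / L_e² = π² × 19700×10³ × 23.75 / 238.0² = 8.152×10^4 lb

P_cr ≈ 81.5 kip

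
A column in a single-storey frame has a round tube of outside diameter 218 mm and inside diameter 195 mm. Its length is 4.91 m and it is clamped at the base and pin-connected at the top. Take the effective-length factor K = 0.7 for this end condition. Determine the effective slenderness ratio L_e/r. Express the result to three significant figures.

λ ≈ 47.0

d_o = 218 mm, d_i = 195 mm
I = π(d_o⁴ − d_i⁴)/64 = π(218⁴ − 195.0⁴)/64 = 3.989×10^7 mm⁴
A = 7.460×10^3 mm²;  r_min = √(I/A) = √(3.989×10^7/7.460×10^3) = 73.12 mm
L_e = K·L = 0.7 × 4.91 m = 3.437 m = 3437.0 mm
λ = L_e / r_min = 3437.0 / 73.12 = 47.0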